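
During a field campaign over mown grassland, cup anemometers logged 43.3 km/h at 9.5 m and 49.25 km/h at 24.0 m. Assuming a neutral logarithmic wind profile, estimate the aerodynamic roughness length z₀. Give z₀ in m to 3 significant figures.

Log law: V(z) ∝ ln(z/z₀). With r = V₁/V₂ = 43.3/49.25 = 0.87919,
r · ln(z₂/z₀) = ln(z₁/z₀) ⇒ ln z₀ = (ln z₁ − r·ln z₂)/(1 − r)
ln z₀ = (2.25129 − 0.87919×3.17805) / 0.12081 = -4.4930
z₀ = exp(-4.4930) = 0.01119 m

z₀ ≈ 0.0112 m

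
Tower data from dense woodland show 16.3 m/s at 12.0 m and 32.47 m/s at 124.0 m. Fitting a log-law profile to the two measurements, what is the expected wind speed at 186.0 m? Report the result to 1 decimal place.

Log law: V ∝ ln(z/z₀). From the pair, with r = V₁/V₂ = 0.50200,
ln z₀ = (ln z₁ − r·ln z₂)/(1 − r) = (2.4849 − 0.50200×4.8203)/0.49800 = 0.1308 → z₀ = 1.140 m
V₃ = V₁ · ln(z₃/z₀)/ln(z₁/z₀) = 16.3 × 5.0950/2.3542 = 35.2774 m/s

35.3 m/s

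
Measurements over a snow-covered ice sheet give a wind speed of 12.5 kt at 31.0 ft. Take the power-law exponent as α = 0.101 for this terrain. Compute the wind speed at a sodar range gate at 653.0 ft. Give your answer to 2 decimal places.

Power-law profile: V₂ = V₁ · (z₂/z₁)^α
V₂ = 12.5 × (653.0/31.0)^0.101 = 12.5 × (21.0645)^0.101
    = 12.5 × 1.3604 = 17.0055 kt

17.01 kt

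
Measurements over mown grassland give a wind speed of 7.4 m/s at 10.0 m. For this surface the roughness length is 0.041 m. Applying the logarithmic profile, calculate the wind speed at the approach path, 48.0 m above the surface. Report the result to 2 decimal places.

9.51 m/s

Log law: V(z) ∝ ln(z/z₀), so V₂/V₁ = ln(z₂/z₀) / ln(z₁/z₀).
ln(48.0/0.041) = 7.0654, ln(10.0/0.041) = 5.4968
V₂ = 7.4 × 7.0654/5.4968 = 7.4 × 1.2854 = 9.5117 m/s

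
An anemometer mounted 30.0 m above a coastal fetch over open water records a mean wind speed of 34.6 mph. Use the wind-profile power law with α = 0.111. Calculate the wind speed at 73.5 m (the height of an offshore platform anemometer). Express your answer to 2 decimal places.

Power-law profile: V₂ = V₁ · (z₂/z₁)^α
V₂ = 34.6 × (73.5/30.0)^0.111 = 34.6 × (2.4500)^0.111
    = 34.6 × 1.1046 = 38.2185 mph

38.22 mph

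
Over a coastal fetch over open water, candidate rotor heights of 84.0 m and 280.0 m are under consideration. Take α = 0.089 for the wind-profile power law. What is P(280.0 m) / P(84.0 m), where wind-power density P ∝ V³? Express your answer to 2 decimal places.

Speed ratio: V_B/V_A = (z_B/z_A)^α = (280.0/84.0)^0.089 = (3.3333)^0.089 = 1.11311
Power-density ratio: P_B/P_A = (V_B/V_A)³ = (1.11311)³ = 1.37914

1.38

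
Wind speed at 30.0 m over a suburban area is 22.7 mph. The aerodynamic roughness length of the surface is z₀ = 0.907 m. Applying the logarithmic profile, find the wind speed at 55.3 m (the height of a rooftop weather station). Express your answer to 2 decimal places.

26.67 mph

Log law: V(z) ∝ ln(z/z₀), so V₂/V₁ = ln(z₂/z₀) / ln(z₁/z₀).
ln(55.3/0.907) = 4.1104, ln(30.0/0.907) = 3.4988
V₂ = 22.7 × 4.1104/3.4988 = 22.7 × 1.1748 = 26.6679 mph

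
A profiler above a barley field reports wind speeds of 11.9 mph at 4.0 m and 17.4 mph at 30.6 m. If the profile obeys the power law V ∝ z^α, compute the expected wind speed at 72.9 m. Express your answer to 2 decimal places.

20.46 mph

First find α: α = ln(V₂/V₁)/ln(z₂/z₁) = ln(17.4/11.9)/ln(30.6/4.0) = 0.37993/2.03471 = 0.1867
Extrapolate from 30.6 m to 72.9 m: V₃ = 17.4 × (72.9/30.6)^0.1867 = 17.4 × 1.1760 = 20.4619 mph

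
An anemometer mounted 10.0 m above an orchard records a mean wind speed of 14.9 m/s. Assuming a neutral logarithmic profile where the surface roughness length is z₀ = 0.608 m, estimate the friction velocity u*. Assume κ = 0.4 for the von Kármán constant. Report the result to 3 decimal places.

u* ≈ 2.128 m/s

Log law: V(z) = (u*/κ) · ln(z/z₀) ⇒ u* = κ · V / ln(z/z₀)
u* = 0.4 × 14.9 / ln(10.0/0.608) = 0.4 × 14.9 / 2.8002
   = 5.9600 / 2.8002 = 2.1284 m/s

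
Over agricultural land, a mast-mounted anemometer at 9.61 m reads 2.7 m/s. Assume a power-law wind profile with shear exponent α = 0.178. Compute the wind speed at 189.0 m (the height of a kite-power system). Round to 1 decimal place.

4.6 m/s

Power-law profile: V₂ = V₁ · (z₂/z₁)^α
V₂ = 2.7 × (189.0/9.61)^0.178 = 2.7 × (19.6670)^0.178
    = 2.7 × 1.6994 = 4.5883 m/s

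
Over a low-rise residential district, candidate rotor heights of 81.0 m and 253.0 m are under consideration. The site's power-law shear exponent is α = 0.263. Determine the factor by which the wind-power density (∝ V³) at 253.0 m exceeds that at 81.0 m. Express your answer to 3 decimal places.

Speed ratio: V_B/V_A = (z_B/z_A)^α = (253.0/81.0)^0.263 = (3.1235)^0.263 = 1.34924
Power-density ratio: P_B/P_A = (V_B/V_A)³ = (1.34924)³ = 2.45622

2.456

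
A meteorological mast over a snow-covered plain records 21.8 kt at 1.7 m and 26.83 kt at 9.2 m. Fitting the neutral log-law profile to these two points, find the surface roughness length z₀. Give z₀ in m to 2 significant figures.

z₀ ≈ 0.0011 m

Log law: V(z) ∝ ln(z/z₀). With r = V₁/V₂ = 21.8/26.83 = 0.81252,
r · ln(z₂/z₀) = ln(z₁/z₀) ⇒ ln z₀ = (ln z₁ − r·ln z₂)/(1 − r)
ln z₀ = (0.53063 − 0.81252×2.21920) / 0.18748 = -6.7877
z₀ = exp(-6.7877) = 0.001128 m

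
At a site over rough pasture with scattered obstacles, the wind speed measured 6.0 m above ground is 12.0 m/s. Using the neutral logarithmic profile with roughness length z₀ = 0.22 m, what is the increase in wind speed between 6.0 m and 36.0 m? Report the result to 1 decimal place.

Log law: V₂ = V₁ · ln(z₂/z₀)/ln(z₁/z₀) = 12.0 × 5.0976/3.3059 = 18.5039 m/s
ΔV = 18.5039 − 12.0 = 6.5039 m/s

6.5 m/s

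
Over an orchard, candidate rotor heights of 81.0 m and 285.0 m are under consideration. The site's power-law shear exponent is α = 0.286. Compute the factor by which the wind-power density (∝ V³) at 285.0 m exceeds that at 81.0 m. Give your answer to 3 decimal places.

Speed ratio: V_B/V_A = (z_B/z_A)^α = (285.0/81.0)^0.286 = (3.5185)^0.286 = 1.43304
Power-density ratio: P_B/P_A = (V_B/V_A)³ = (1.43304)³ = 2.94291

2.943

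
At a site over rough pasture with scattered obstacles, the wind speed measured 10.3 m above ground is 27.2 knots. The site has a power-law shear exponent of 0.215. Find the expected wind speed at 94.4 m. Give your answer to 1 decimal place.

Power-law profile: V₂ = V₁ · (z₂/z₁)^α
V₂ = 27.2 × (94.4/10.3)^0.215 = 27.2 × (9.1650)^0.215
    = 27.2 × 1.6101 = 43.7953 knots

43.8 knots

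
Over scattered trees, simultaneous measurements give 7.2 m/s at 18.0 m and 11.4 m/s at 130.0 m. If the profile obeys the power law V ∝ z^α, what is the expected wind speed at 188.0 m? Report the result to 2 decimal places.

12.42 m/s

First find α: α = ln(V₂/V₁)/ln(z₂/z₁) = ln(11.4/7.2)/ln(130.0/18.0) = 0.45953/1.97716 = 0.2324
Extrapolate from 130.0 m to 188.0 m: V₃ = 11.4 × (188.0/130.0)^0.2324 = 11.4 × 1.0895 = 12.4206 m/s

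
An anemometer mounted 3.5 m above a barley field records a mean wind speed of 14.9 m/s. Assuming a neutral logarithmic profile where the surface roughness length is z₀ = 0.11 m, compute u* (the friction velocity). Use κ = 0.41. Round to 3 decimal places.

Log law: V(z) = (u*/κ) · ln(z/z₀) ⇒ u* = κ · V / ln(z/z₀)
u* = 0.41 × 14.9 / ln(3.5/0.11) = 0.41 × 14.9 / 3.4600
   = 6.1090 / 3.4600 = 1.7656 m/s

u* ≈ 1.766 m/s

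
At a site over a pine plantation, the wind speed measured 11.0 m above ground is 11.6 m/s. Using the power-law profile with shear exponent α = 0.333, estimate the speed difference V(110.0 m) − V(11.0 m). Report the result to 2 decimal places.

Power law: V₂ = V₁ · (z₂/z₁)^α = 11.6 × (10.0000)^0.333 = 24.9723 m/s
ΔV = 24.9723 − 11.6 = 13.3723 m/s

13.37 m/s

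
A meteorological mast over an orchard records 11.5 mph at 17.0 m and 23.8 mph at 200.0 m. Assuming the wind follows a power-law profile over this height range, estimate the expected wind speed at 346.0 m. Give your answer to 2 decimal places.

27.98 mph

First find α: α = ln(V₂/V₁)/ln(z₂/z₁) = ln(23.8/11.5)/ln(200.0/17.0) = 0.72734/2.46510 = 0.2951
Extrapolate from 200.0 m to 346.0 m: V₃ = 23.8 × (346.0/200.0)^0.2951 = 23.8 × 1.1755 = 27.9778 mph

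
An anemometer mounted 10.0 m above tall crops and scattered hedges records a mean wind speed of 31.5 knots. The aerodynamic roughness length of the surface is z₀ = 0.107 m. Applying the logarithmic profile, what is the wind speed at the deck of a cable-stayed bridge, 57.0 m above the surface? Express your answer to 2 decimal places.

43.58 knots

Log law: V(z) ∝ ln(z/z₀), so V₂/V₁ = ln(z₂/z₀) / ln(z₁/z₀).
ln(57.0/0.107) = 6.2780, ln(10.0/0.107) = 4.5375
V₂ = 31.5 × 6.2780/4.5375 = 31.5 × 1.3836 = 43.5825 knots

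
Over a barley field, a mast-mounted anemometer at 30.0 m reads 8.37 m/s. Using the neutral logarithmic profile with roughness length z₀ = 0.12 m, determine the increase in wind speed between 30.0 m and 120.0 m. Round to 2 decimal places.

2.10 m/s

Log law: V₂ = V₁ · ln(z₂/z₀)/ln(z₁/z₀) = 8.37 × 6.9078/5.5215 = 10.4715 m/s
ΔV = 10.4715 − 8.37 = 2.1015 m/s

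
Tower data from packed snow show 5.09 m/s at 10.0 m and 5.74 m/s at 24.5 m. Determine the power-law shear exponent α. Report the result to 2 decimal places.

Power law: V₂/V₁ = (z₂/z₁)^α ⇒ α = ln(V₂/V₁) / ln(z₂/z₁)
α = ln(5.74/5.09) / ln(24.5/10.0) = ln(1.1277) / ln(2.4500)
  = 0.12018 / 0.89609 = 0.13412

α ≈ 0.13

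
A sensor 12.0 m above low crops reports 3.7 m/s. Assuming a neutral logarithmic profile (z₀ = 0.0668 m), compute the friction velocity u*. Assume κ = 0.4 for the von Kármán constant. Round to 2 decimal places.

Log law: V(z) = (u*/κ) · ln(z/z₀) ⇒ u* = κ · V / ln(z/z₀)
u* = 0.4 × 3.7 / ln(12.0/0.0668) = 0.4 × 3.7 / 5.1910
   = 1.4800 / 5.1910 = 0.2851 m/s

u* ≈ 0.29 m/s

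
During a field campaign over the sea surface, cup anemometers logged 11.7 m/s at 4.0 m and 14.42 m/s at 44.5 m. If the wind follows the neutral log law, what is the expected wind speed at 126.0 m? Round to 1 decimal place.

Log law: V ∝ ln(z/z₀). From the pair, with r = V₁/V₂ = 0.81137,
ln z₀ = (ln z₁ − r·ln z₂)/(1 − r) = (1.3863 − 0.81137×3.7955)/0.18863 = -8.9768 → z₀ = 0.0001263 m
V₃ = V₁ · ln(z₃/z₀)/ln(z₁/z₀) = 11.7 × 13.8131/10.3631 = 15.5951 m/s

15.6 m/s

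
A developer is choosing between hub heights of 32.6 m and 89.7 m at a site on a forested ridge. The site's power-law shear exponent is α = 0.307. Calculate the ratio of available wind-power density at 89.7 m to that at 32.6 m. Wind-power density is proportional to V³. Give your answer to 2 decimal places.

Speed ratio: V_B/V_A = (z_B/z_A)^α = (89.7/32.6)^0.307 = (2.7515)^0.307 = 1.36442
Power-density ratio: P_B/P_A = (V_B/V_A)³ = (1.36442)³ = 2.54009

2.54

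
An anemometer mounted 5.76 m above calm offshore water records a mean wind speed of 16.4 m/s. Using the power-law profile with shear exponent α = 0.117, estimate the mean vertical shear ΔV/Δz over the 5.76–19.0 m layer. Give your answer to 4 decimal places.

0.1856 m/s/m

Power law: V₂ = V₁ · (z₂/z₁)^α = 16.4 × (3.2986)^0.117 = 18.8577 m/s
ΔV/Δz = (18.8577 − 16.4)/(19.0 − 5.76) = 2.4577/13.2400 = 0.18563 m/s/m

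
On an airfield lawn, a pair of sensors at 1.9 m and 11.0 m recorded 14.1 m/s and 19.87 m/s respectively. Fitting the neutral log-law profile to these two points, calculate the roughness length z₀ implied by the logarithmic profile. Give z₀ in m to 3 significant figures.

Log law: V(z) ∝ ln(z/z₀). With r = V₁/V₂ = 14.1/19.87 = 0.70961,
r · ln(z₂/z₀) = ln(z₁/z₀) ⇒ ln z₀ = (ln z₁ − r·ln z₂)/(1 − r)
ln z₀ = (0.64185 − 0.70961×2.39790) / 0.29039 = -3.6493
z₀ = exp(-3.6493) = 0.02601 m

z₀ ≈ 0.0260 m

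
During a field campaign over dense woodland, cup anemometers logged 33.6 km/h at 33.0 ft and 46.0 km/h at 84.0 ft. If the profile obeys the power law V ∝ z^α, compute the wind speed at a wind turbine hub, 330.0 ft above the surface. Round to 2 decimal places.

First find α: α = ln(V₂/V₁)/ln(z₂/z₁) = ln(46.0/33.6)/ln(84.0/33.0) = 0.31412/0.93431 = 0.3362
Extrapolate from 84.0 ft to 330.0 ft: V₃ = 46.0 × (330.0/84.0)^0.3362 = 46.0 × 1.5841 = 72.8685 km/h

72.87 km/h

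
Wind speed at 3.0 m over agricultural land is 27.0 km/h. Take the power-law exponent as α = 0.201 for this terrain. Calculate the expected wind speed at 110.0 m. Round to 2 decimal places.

55.69 km/h

Power-law profile: V₂ = V₁ · (z₂/z₁)^α
V₂ = 27.0 × (110.0/3.0)^0.201 = 27.0 × (36.6667)^0.201
    = 27.0 × 2.0626 = 55.6907 km/h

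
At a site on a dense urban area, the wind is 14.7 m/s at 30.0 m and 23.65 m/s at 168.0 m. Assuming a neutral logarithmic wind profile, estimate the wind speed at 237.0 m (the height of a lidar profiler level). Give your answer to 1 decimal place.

Log law: V ∝ ln(z/z₀). From the pair, with r = V₁/V₂ = 0.62156,
ln z₀ = (ln z₁ − r·ln z₂)/(1 − r) = (3.4012 − 0.62156×5.1240)/0.37844 = 0.5716 → z₀ = 1.771 m
V₃ = V₁ · ln(z₃/z₀)/ln(z₁/z₀) = 14.7 × 4.8964/2.8296 = 25.4376 m/s

25.4 m/s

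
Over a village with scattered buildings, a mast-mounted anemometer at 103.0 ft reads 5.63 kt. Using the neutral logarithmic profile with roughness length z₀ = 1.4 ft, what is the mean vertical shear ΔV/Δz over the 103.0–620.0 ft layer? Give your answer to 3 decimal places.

0.005 kt/ft

Log law: V₂ = V₁ · ln(z₂/z₀)/ln(z₁/z₀) = 5.63 × 6.0932/4.2983 = 7.9811 kt
ΔV/Δz = (7.9811 − 5.63)/(620.0 − 103.0) = 2.3511/517.0000 = 0.00455 kt/ft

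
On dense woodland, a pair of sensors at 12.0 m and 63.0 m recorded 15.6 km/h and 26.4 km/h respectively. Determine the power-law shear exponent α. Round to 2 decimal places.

α ≈ 0.32

Power law: V₂/V₁ = (z₂/z₁)^α ⇒ α = ln(V₂/V₁) / ln(z₂/z₁)
α = ln(26.4/15.6) / ln(63.0/12.0) = ln(1.6923) / ln(5.2500)
  = 0.52609 / 1.65823 = 0.31726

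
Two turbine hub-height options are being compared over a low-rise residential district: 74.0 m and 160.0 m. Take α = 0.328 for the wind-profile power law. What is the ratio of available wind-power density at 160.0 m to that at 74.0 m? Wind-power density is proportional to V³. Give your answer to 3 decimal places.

2.136

Speed ratio: V_B/V_A = (z_B/z_A)^α = (160.0/74.0)^0.328 = (2.1622)^0.328 = 1.28778
Power-density ratio: P_B/P_A = (V_B/V_A)³ = (1.28778)³ = 2.13565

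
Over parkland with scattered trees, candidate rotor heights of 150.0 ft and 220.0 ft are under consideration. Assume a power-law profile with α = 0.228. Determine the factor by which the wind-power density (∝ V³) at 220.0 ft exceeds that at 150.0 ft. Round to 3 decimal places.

1.299

Speed ratio: V_B/V_A = (z_B/z_A)^α = (220.0/150.0)^0.228 = (1.4667)^0.228 = 1.09125
Power-density ratio: P_B/P_A = (V_B/V_A)³ = (1.09125)³ = 1.29948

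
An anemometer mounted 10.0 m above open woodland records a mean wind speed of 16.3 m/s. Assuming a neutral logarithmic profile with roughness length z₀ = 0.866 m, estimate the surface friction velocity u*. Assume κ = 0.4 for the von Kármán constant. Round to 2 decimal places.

Log law: V(z) = (u*/κ) · ln(z/z₀) ⇒ u* = κ · V / ln(z/z₀)
u* = 0.4 × 16.3 / ln(10.0/0.866) = 0.4 × 16.3 / 2.4465
   = 6.5200 / 2.4465 = 2.6651 m/s

u* ≈ 2.67 m/s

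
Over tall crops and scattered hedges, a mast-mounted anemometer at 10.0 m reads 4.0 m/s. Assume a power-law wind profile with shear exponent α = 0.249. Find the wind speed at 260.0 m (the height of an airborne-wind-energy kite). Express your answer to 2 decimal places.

9.00 m/s

Power-law profile: V₂ = V₁ · (z₂/z₁)^α
V₂ = 4.0 × (260.0/10.0)^0.249 = 4.0 × (26.0000)^0.249
    = 4.0 × 2.2508 = 9.0030 m/s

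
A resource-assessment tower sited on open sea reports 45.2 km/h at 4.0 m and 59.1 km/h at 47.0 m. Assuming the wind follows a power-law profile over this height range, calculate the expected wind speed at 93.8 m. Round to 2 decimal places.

First find α: α = ln(V₂/V₁)/ln(z₂/z₁) = ln(59.1/45.2)/ln(47.0/4.0) = 0.26813/2.46385 = 0.1088
Extrapolate from 47.0 m to 93.8 m: V₃ = 59.1 × (93.8/47.0)^0.1088 = 59.1 × 1.0781 = 63.7158 km/h

63.72 km/h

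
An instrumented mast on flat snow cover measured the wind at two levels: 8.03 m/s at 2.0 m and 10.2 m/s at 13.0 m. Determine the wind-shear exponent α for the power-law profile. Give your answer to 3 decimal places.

α ≈ 0.128

Power law: V₂/V₁ = (z₂/z₁)^α ⇒ α = ln(V₂/V₁) / ln(z₂/z₁)
α = ln(10.2/8.03) / ln(13.0/2.0) = ln(1.2702) / ln(6.5000)
  = 0.23920 / 1.87180 = 0.12779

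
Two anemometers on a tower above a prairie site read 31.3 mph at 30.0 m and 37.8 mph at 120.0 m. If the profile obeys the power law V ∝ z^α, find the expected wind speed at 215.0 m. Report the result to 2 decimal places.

40.92 mph

First find α: α = ln(V₂/V₁)/ln(z₂/z₁) = ln(37.8/31.3)/ln(120.0/30.0) = 0.18869/1.38629 = 0.1361
Extrapolate from 120.0 m to 215.0 m: V₃ = 37.8 × (215.0/120.0)^0.1361 = 37.8 × 1.0826 = 40.9226 mph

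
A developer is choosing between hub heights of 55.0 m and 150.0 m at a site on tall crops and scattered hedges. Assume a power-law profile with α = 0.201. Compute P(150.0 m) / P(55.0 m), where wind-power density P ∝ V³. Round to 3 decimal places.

Speed ratio: V_B/V_A = (z_B/z_A)^α = (150.0/55.0)^0.201 = (2.7273)^0.201 = 1.22344
Power-density ratio: P_B/P_A = (V_B/V_A)³ = (1.22344)³ = 1.83124

1.831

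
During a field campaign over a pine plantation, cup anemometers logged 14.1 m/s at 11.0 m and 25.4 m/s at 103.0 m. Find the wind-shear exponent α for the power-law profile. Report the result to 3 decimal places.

Power law: V₂/V₁ = (z₂/z₁)^α ⇒ α = ln(V₂/V₁) / ln(z₂/z₁)
α = ln(25.4/14.1) / ln(103.0/11.0) = ln(1.8014) / ln(9.3636)
  = 0.58857 / 2.23683 = 0.26313

α ≈ 0.263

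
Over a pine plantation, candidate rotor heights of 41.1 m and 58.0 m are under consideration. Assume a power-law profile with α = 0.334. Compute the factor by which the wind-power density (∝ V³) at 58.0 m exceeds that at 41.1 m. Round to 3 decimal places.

Speed ratio: V_B/V_A = (z_B/z_A)^α = (58.0/41.1)^0.334 = (1.4112)^0.334 = 1.12192
Power-density ratio: P_B/P_A = (V_B/V_A)³ = (1.12192)³ = 1.41216

1.412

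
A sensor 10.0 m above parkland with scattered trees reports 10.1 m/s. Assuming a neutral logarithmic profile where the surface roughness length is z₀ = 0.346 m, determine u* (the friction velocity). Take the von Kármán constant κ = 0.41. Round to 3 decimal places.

Log law: V(z) = (u*/κ) · ln(z/z₀) ⇒ u* = κ · V / ln(z/z₀)
u* = 0.41 × 10.1 / ln(10.0/0.346) = 0.41 × 10.1 / 3.3639
   = 4.1410 / 3.3639 = 1.2310 m/s

u* ≈ 1.231 m/s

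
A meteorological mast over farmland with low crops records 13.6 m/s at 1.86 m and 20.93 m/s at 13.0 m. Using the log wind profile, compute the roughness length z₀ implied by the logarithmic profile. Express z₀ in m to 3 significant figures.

Log law: V(z) ∝ ln(z/z₀). With r = V₁/V₂ = 13.6/20.93 = 0.64978,
r · ln(z₂/z₀) = ln(z₁/z₀) ⇒ ln z₀ = (ln z₁ − r·ln z₂)/(1 − r)
ln z₀ = (0.62058 − 0.64978×2.56495) / 0.35022 = -2.9870
z₀ = exp(-2.9870) = 0.05044 m

z₀ ≈ 0.0504 m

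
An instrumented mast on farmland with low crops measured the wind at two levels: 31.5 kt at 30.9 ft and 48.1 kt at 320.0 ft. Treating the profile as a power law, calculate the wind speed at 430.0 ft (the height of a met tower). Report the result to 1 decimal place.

50.7 kt

First find α: α = ln(V₂/V₁)/ln(z₂/z₁) = ln(48.1/31.5)/ln(320.0/30.9) = 0.42329/2.33756 = 0.1811
Extrapolate from 320.0 ft to 430.0 ft: V₃ = 48.1 × (430.0/320.0)^0.1811 = 48.1 × 1.0550 = 50.7436 kt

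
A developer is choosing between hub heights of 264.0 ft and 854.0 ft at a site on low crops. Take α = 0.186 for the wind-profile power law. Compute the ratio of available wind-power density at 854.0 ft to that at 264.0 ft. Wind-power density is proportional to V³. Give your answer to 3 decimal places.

1.925

Speed ratio: V_B/V_A = (z_B/z_A)^α = (854.0/264.0)^0.186 = (3.2348)^0.186 = 1.24404
Power-density ratio: P_B/P_A = (V_B/V_A)³ = (1.24404)³ = 1.92530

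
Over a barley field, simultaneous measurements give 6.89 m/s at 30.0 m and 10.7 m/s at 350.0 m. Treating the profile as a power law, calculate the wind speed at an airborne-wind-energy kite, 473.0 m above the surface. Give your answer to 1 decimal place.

First find α: α = ln(V₂/V₁)/ln(z₂/z₁) = ln(10.7/6.89)/ln(350.0/30.0) = 0.44017/2.45674 = 0.1792
Extrapolate from 350.0 m to 473.0 m: V₃ = 10.7 × (473.0/350.0)^0.1792 = 10.7 × 1.0554 = 11.2932 m/s

11.3 m/s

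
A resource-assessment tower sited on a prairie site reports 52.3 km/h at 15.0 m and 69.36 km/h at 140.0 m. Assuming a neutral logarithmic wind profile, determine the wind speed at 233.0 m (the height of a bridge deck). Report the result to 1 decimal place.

73.3 km/h

Log law: V ∝ ln(z/z₀). From the pair, with r = V₁/V₂ = 0.75404,
ln z₀ = (ln z₁ − r·ln z₂)/(1 − r) = (2.7081 − 0.75404×4.9416)/0.24596 = -4.1394 → z₀ = 0.01593 m
V₃ = V₁ · ln(z₃/z₀)/ln(z₁/z₀) = 52.3 × 9.5904/6.8474 = 73.2507 km/h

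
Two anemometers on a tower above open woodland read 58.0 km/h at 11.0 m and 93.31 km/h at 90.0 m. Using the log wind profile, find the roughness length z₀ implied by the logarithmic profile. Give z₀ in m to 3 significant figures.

Log law: V(z) ∝ ln(z/z₀). With r = V₁/V₂ = 58.0/93.31 = 0.62158,
r · ln(z₂/z₀) = ln(z₁/z₀) ⇒ ln z₀ = (ln z₁ − r·ln z₂)/(1 − r)
ln z₀ = (2.39790 − 0.62158×4.49981) / 0.37842 = -1.0547
z₀ = exp(-1.0547) = 0.3483 m

z₀ ≈ 0.348 m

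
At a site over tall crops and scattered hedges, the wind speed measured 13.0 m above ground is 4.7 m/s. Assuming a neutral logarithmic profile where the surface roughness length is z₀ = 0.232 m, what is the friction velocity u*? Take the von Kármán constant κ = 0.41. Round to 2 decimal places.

u* ≈ 0.48 m/s

Log law: V(z) = (u*/κ) · ln(z/z₀) ⇒ u* = κ · V / ln(z/z₀)
u* = 0.41 × 4.7 / ln(13.0/0.232) = 0.41 × 4.7 / 4.0260
   = 1.9270 / 4.0260 = 0.4786 m/s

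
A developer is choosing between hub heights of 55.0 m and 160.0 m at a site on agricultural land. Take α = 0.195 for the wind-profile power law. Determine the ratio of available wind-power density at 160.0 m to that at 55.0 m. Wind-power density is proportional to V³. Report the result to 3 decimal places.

1.868

Speed ratio: V_B/V_A = (z_B/z_A)^α = (160.0/55.0)^0.195 = (2.9091)^0.195 = 1.23150
Power-density ratio: P_B/P_A = (V_B/V_A)³ = (1.23150)³ = 1.86766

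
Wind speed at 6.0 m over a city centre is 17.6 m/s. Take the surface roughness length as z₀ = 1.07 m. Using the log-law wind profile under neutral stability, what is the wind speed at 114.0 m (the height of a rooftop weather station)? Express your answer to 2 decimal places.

Log law: V(z) ∝ ln(z/z₀), so V₂/V₁ = ln(z₂/z₀) / ln(z₁/z₀).
ln(114.0/1.07) = 4.6685, ln(6.0/1.07) = 1.7241
V₂ = 17.6 × 4.6685/1.7241 = 17.6 × 2.7078 = 47.6575 m/s

47.66 m/s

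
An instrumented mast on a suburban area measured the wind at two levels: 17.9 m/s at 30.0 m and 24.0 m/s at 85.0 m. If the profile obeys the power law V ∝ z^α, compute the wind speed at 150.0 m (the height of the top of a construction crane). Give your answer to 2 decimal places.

First find α: α = ln(V₂/V₁)/ln(z₂/z₁) = ln(24.0/17.9)/ln(85.0/30.0) = 0.29325/1.04145 = 0.2816
Extrapolate from 85.0 m to 150.0 m: V₃ = 24.0 × (150.0/85.0)^0.2816 = 24.0 × 1.1734 = 28.1624 m/s

28.16 m/s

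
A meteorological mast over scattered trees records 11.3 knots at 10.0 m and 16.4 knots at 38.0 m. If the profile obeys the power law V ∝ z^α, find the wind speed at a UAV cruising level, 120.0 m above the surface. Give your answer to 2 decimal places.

22.60 knots

First find α: α = ln(V₂/V₁)/ln(z₂/z₁) = ln(16.4/11.3)/ln(38.0/10.0) = 0.37248/1.33500 = 0.2790
Extrapolate from 38.0 m to 120.0 m: V₃ = 16.4 × (120.0/38.0)^0.2790 = 16.4 × 1.3783 = 22.6038 knots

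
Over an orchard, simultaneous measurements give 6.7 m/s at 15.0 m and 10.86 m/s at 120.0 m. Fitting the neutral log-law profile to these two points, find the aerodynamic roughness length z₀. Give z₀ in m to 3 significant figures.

Log law: V(z) ∝ ln(z/z₀). With r = V₁/V₂ = 6.7/10.86 = 0.61694,
r · ln(z₂/z₀) = ln(z₁/z₀) ⇒ ln z₀ = (ln z₁ − r·ln z₂)/(1 − r)
ln z₀ = (2.70805 − 0.61694×4.78749) / 0.38306 = -0.6411
z₀ = exp(-0.6411) = 0.5267 m

z₀ ≈ 0.527 m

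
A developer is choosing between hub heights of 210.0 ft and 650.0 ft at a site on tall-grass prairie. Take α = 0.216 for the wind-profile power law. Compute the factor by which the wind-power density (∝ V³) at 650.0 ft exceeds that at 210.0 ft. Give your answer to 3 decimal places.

2.080

Speed ratio: V_B/V_A = (z_B/z_A)^α = (650.0/210.0)^0.216 = (3.0952)^0.216 = 1.27641
Power-density ratio: P_B/P_A = (V_B/V_A)³ = (1.27641)³ = 2.07955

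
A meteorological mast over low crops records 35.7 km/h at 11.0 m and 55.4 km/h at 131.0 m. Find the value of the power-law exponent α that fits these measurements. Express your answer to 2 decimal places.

Power law: V₂/V₁ = (z₂/z₁)^α ⇒ α = ln(V₂/V₁) / ln(z₂/z₁)
α = ln(55.4/35.7) / ln(131.0/11.0) = ln(1.5518) / ln(11.9091)
  = 0.43943 / 2.47730 = 0.17738

α ≈ 0.18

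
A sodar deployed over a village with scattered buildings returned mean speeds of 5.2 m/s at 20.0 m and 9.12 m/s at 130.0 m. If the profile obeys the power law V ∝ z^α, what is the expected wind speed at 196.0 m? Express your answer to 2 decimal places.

First find α: α = ln(V₂/V₁)/ln(z₂/z₁) = ln(9.12/5.2)/ln(130.0/20.0) = 0.56181/1.87180 = 0.3001
Extrapolate from 130.0 m to 196.0 m: V₃ = 9.12 × (196.0/130.0)^0.3001 = 9.12 × 1.1311 = 10.3161 m/s

10.32 m/s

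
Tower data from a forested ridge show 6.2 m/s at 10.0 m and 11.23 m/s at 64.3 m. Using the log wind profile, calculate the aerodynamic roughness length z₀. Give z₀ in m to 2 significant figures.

z₀ ≈ 1.0 m

Log law: V(z) ∝ ln(z/z₀). With r = V₁/V₂ = 6.2/11.23 = 0.55209,
r · ln(z₂/z₀) = ln(z₁/z₀) ⇒ ln z₀ = (ln z₁ − r·ln z₂)/(1 − r)
ln z₀ = (2.30259 − 0.55209×4.16356) / 0.44791 = 0.0087
z₀ = exp(0.0087) = 1.009 m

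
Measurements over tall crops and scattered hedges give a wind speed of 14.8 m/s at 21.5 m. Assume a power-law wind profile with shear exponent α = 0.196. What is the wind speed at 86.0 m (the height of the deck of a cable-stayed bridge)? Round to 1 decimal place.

Power-law profile: V₂ = V₁ · (z₂/z₁)^α
V₂ = 14.8 × (86.0/21.5)^0.196 = 14.8 × (4.0000)^0.196
    = 14.8 × 1.3122 = 19.4207 m/s

19.4 m/s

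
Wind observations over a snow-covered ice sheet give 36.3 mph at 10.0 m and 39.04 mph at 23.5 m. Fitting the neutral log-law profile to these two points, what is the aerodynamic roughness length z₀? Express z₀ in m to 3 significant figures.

z₀ ≈ 0.000121 m

Log law: V(z) ∝ ln(z/z₀). With r = V₁/V₂ = 36.3/39.04 = 0.92982,
r · ln(z₂/z₀) = ln(z₁/z₀) ⇒ ln z₀ = (ln z₁ − r·ln z₂)/(1 − r)
ln z₀ = (2.30259 − 0.92982×3.15700) / 0.07018 = -9.0169
z₀ = exp(-9.0169) = 0.0001213 m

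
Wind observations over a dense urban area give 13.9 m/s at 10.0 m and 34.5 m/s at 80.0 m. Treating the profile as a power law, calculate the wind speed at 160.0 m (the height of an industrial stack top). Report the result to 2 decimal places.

46.71 m/s

First find α: α = ln(V₂/V₁)/ln(z₂/z₁) = ln(34.5/13.9)/ln(80.0/10.0) = 0.90907/2.07944 = 0.4372
Extrapolate from 80.0 m to 160.0 m: V₃ = 34.5 × (160.0/80.0)^0.4372 = 34.5 × 1.3539 = 46.7111 m/s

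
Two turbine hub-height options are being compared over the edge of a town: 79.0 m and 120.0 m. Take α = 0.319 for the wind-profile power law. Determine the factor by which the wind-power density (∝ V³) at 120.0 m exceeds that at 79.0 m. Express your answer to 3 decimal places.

1.492

Speed ratio: V_B/V_A = (z_B/z_A)^α = (120.0/79.0)^0.319 = (1.5190)^0.319 = 1.14266
Power-density ratio: P_B/P_A = (V_B/V_A)³ = (1.14266)³ = 1.49193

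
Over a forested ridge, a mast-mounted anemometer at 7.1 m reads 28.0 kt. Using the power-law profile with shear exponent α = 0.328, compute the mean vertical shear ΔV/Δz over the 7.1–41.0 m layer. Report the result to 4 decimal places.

Power law: V₂ = V₁ · (z₂/z₁)^α = 28.0 × (5.7746)^0.328 = 49.7666 kt
ΔV/Δz = (49.7666 − 28.0)/(41.0 − 7.1) = 21.7666/33.9000 = 0.64208 kt/m

0.6421 kt/m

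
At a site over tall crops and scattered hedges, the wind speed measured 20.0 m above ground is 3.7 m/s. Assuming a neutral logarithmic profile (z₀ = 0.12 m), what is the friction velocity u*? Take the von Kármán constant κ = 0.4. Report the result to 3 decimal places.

u* ≈ 0.289 m/s

Log law: V(z) = (u*/κ) · ln(z/z₀) ⇒ u* = κ · V / ln(z/z₀)
u* = 0.4 × 3.7 / ln(20.0/0.12) = 0.4 × 3.7 / 5.1160
   = 1.4800 / 5.1160 = 0.2893 m/s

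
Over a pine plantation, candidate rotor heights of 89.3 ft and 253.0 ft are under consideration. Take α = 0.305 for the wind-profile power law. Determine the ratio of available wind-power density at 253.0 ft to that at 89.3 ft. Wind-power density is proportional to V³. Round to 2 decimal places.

Speed ratio: V_B/V_A = (z_B/z_A)^α = (253.0/89.3)^0.305 = (2.8331)^0.305 = 1.37386
Power-density ratio: P_B/P_A = (V_B/V_A)³ = (1.37386)³ = 2.59314

2.59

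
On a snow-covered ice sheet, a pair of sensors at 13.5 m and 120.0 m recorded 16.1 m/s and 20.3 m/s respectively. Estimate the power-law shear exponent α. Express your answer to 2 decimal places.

α ≈ 0.11

Power law: V₂/V₁ = (z₂/z₁)^α ⇒ α = ln(V₂/V₁) / ln(z₂/z₁)
α = ln(20.3/16.1) / ln(120.0/13.5) = ln(1.2609) / ln(8.8889)
  = 0.23180 / 2.18480 = 0.10610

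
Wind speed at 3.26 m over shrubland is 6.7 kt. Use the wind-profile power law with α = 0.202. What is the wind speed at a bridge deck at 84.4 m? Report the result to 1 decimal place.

Power-law profile: V₂ = V₁ · (z₂/z₁)^α
V₂ = 6.7 × (84.4/3.26)^0.202 = 6.7 × (25.8896)^0.202
    = 6.7 × 1.9295 = 12.9278 kt

12.9 kt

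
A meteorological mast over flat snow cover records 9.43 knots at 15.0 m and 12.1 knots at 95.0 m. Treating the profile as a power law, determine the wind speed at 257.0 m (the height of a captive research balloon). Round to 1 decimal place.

13.8 knots

First find α: α = ln(V₂/V₁)/ln(z₂/z₁) = ln(12.1/9.43)/ln(95.0/15.0) = 0.24931/1.84583 = 0.1351
Extrapolate from 95.0 m to 257.0 m: V₃ = 12.1 × (257.0/95.0)^0.1351 = 12.1 × 1.1439 = 13.8408 knots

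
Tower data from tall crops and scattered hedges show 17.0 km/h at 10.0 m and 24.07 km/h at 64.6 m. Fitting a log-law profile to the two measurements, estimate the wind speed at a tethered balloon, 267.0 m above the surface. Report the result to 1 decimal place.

29.4 km/h

Log law: V ∝ ln(z/z₀). From the pair, with r = V₁/V₂ = 0.70627,
ln z₀ = (ln z₁ − r·ln z₂)/(1 − r) = (2.3026 − 0.70627×4.1682)/0.29373 = -2.1834 → z₀ = 0.1127 m
V₃ = V₁ · ln(z₃/z₀)/ln(z₁/z₀) = 17.0 × 7.7706/4.4860 = 29.4476 km/h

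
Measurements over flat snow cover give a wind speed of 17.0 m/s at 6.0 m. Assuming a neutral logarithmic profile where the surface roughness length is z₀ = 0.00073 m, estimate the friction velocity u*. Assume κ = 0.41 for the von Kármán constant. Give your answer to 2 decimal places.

Log law: V(z) = (u*/κ) · ln(z/z₀) ⇒ u* = κ · V / ln(z/z₀)
u* = 0.41 × 17.0 / ln(6.0/0.00073) = 0.41 × 17.0 / 9.0142
   = 6.9700 / 9.0142 = 0.7732 m/s

u* ≈ 0.77 m/s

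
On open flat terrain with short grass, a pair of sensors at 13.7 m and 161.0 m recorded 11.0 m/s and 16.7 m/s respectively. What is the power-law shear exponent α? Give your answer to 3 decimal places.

Power law: V₂/V₁ = (z₂/z₁)^α ⇒ α = ln(V₂/V₁) / ln(z₂/z₁)
α = ln(16.7/11.0) / ln(161.0/13.7) = ln(1.5182) / ln(11.7518)
  = 0.41751 / 2.46401 = 0.16944

α ≈ 0.169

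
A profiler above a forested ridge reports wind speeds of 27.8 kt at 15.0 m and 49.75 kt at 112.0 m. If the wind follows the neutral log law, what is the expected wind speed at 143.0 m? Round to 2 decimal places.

52.42 kt

Log law: V ∝ ln(z/z₀). From the pair, with r = V₁/V₂ = 0.55879,
ln z₀ = (ln z₁ − r·ln z₂)/(1 − r) = (2.7081 − 0.55879×4.7185)/0.44121 = 0.1618 → z₀ = 1.176 m
V₃ = V₁ · ln(z₃/z₀)/ln(z₁/z₀) = 27.8 × 4.8011/2.5463 = 52.4178 kt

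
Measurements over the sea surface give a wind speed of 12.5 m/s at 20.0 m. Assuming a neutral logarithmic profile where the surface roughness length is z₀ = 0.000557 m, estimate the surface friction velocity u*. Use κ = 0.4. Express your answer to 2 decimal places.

u* ≈ 0.48 m/s

Log law: V(z) = (u*/κ) · ln(z/z₀) ⇒ u* = κ · V / ln(z/z₀)
u* = 0.4 × 12.5 / ln(20.0/0.000557) = 0.4 × 12.5 / 10.4887
   = 5.0000 / 10.4887 = 0.4767 m/s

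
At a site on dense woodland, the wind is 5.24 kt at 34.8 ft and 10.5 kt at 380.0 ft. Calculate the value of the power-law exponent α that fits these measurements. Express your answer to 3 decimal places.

α ≈ 0.291

Power law: V₂/V₁ = (z₂/z₁)^α ⇒ α = ln(V₂/V₁) / ln(z₂/z₁)
α = ln(10.5/5.24) / ln(380.0/34.8) = ln(2.0038) / ln(10.9195)
  = 0.69505 / 2.39055 = 0.29075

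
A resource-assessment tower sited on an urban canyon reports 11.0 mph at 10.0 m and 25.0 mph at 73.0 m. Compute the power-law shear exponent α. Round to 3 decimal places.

Power law: V₂/V₁ = (z₂/z₁)^α ⇒ α = ln(V₂/V₁) / ln(z₂/z₁)
α = ln(25.0/11.0) / ln(73.0/10.0) = ln(2.2727) / ln(7.3000)
  = 0.82098 / 1.98787 = 0.41299

α ≈ 0.413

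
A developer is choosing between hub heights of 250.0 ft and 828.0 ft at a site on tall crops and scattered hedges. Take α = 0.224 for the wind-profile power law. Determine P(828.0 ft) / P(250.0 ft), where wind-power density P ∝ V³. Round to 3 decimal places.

Speed ratio: V_B/V_A = (z_B/z_A)^α = (828.0/250.0)^0.224 = (3.3120)^0.224 = 1.30768
Power-density ratio: P_B/P_A = (V_B/V_A)³ = (1.30768)³ = 2.23615

2.236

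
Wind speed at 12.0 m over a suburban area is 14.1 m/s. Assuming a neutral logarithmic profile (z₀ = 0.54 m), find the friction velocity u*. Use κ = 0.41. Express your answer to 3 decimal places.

u* ≈ 1.864 m/s

Log law: V(z) = (u*/κ) · ln(z/z₀) ⇒ u* = κ · V / ln(z/z₀)
u* = 0.41 × 14.1 / ln(12.0/0.54) = 0.41 × 14.1 / 3.1011
   = 5.7810 / 3.1011 = 1.8642 m/s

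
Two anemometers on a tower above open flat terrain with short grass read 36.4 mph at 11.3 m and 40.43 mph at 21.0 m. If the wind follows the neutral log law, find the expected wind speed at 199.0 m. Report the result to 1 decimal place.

Log law: V ∝ ln(z/z₀). From the pair, with r = V₁/V₂ = 0.90032,
ln z₀ = (ln z₁ − r·ln z₂)/(1 − r) = (2.4248 − 0.90032×3.0445)/0.09968 = -3.1727 → z₀ = 0.04189 m
V₃ = V₁ · ln(z₃/z₀)/ln(z₁/z₀) = 36.4 × 8.4660/5.5975 = 55.0537 mph

55.1 mph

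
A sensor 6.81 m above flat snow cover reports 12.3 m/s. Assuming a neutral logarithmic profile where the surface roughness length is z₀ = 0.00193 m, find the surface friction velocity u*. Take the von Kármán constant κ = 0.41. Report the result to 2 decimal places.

Log law: V(z) = (u*/κ) · ln(z/z₀) ⇒ u* = κ · V / ln(z/z₀)
u* = 0.41 × 12.3 / ln(6.81/0.00193) = 0.41 × 12.3 / 8.1686
   = 5.0430 / 8.1686 = 0.6174 m/s

u* ≈ 0.62 m/s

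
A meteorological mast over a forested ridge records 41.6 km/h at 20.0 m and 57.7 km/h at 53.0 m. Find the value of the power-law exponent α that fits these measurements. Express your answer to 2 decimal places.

Power law: V₂/V₁ = (z₂/z₁)^α ⇒ α = ln(V₂/V₁) / ln(z₂/z₁)
α = ln(57.7/41.6) / ln(53.0/20.0) = ln(1.3870) / ln(2.6500)
  = 0.32716 / 0.97456 = 0.33570

α ≈ 0.34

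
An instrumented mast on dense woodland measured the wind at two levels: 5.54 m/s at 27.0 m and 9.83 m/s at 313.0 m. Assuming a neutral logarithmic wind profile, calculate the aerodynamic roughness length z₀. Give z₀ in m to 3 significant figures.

Log law: V(z) ∝ ln(z/z₀). With r = V₁/V₂ = 5.54/9.83 = 0.56358,
r · ln(z₂/z₀) = ln(z₁/z₀) ⇒ ln z₀ = (ln z₁ − r·ln z₂)/(1 − r)
ln z₀ = (3.29584 − 0.56358×5.74620) / 0.43642 = 0.1315
z₀ = exp(0.1315) = 1.141 m

z₀ ≈ 1.14 m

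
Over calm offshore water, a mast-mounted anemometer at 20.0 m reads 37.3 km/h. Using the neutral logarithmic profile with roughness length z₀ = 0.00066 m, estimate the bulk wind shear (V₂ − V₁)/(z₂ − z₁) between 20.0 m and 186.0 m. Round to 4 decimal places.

0.0486 km/h/m

Log law: V₂ = V₁ · ln(z₂/z₀)/ln(z₁/z₀) = 37.3 × 12.5490/10.3190 = 45.3608 km/h
ΔV/Δz = (45.3608 − 37.3)/(186.0 − 20.0) = 8.0608/166.0000 = 0.04856 km/h/m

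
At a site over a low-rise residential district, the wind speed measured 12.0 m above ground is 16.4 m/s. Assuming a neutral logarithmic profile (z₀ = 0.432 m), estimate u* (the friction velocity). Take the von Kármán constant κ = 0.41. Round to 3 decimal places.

Log law: V(z) = (u*/κ) · ln(z/z₀) ⇒ u* = κ · V / ln(z/z₀)
u* = 0.41 × 16.4 / ln(12.0/0.432) = 0.41 × 16.4 / 3.3242
   = 6.7240 / 3.3242 = 2.0227 m/s

u* ≈ 2.023 m/s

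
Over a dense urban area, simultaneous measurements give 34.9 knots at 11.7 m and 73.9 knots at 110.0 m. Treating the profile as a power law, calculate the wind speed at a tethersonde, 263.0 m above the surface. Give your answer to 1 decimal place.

98.9 knots

First find α: α = ln(V₂/V₁)/ln(z₂/z₁) = ln(73.9/34.9)/ln(110.0/11.7) = 0.75023/2.24089 = 0.3348
Extrapolate from 110.0 m to 263.0 m: V₃ = 73.9 × (263.0/110.0)^0.3348 = 73.9 × 1.3389 = 98.9426 knots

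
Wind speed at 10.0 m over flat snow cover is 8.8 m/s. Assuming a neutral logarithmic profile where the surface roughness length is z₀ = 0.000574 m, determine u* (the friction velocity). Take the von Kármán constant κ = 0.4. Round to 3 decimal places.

Log law: V(z) = (u*/κ) · ln(z/z₀) ⇒ u* = κ · V / ln(z/z₀)
u* = 0.4 × 8.8 / ln(10.0/0.000574) = 0.4 × 8.8 / 9.7655
   = 3.5200 / 9.7655 = 0.3605 m/s

u* ≈ 0.360 m/s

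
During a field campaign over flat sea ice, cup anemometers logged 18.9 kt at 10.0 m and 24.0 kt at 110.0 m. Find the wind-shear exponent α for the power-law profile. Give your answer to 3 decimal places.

Power law: V₂/V₁ = (z₂/z₁)^α ⇒ α = ln(V₂/V₁) / ln(z₂/z₁)
α = ln(24.0/18.9) / ln(110.0/10.0) = ln(1.2698) / ln(11.0000)
  = 0.23889 / 2.39790 = 0.09963

α ≈ 0.100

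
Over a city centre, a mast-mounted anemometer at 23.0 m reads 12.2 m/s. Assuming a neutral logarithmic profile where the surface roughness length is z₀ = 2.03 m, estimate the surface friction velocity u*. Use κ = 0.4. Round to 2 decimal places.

u* ≈ 2.01 m/s

Log law: V(z) = (u*/κ) · ln(z/z₀) ⇒ u* = κ · V / ln(z/z₀)
u* = 0.4 × 12.2 / ln(23.0/2.03) = 0.4 × 12.2 / 2.4275
   = 4.8800 / 2.4275 = 2.0103 m/s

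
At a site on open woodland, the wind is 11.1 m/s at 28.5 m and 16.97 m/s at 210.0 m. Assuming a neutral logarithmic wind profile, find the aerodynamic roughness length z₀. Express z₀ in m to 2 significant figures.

Log law: V(z) ∝ ln(z/z₀). With r = V₁/V₂ = 11.1/16.97 = 0.65410,
r · ln(z₂/z₀) = ln(z₁/z₀) ⇒ ln z₀ = (ln z₁ − r·ln z₂)/(1 − r)
ln z₀ = (3.34990 − 0.65410×5.34711) / 0.34590 = -0.4267
z₀ = exp(-0.4267) = 0.6526 m

z₀ ≈ 0.65 m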